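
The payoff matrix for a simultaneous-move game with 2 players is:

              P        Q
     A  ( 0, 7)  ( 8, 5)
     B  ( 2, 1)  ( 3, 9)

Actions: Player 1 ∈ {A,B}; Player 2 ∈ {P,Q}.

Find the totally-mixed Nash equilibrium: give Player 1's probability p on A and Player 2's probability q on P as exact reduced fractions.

P1 indiff ⇒ q·0+(1-q)·8 = q·2+(1-q)·3 ⇒ q(-2) = (1-q)(-5) ⇒ q = 5/7
P2 indiff ⇒ p·7+(1-p)·1 = p·5+(1-p)·9 ⇒ p(2) = (1-p)(8) ⇒ p = 4/5

P1 mixes 4/5 on A; P2 mixes 5/7 on P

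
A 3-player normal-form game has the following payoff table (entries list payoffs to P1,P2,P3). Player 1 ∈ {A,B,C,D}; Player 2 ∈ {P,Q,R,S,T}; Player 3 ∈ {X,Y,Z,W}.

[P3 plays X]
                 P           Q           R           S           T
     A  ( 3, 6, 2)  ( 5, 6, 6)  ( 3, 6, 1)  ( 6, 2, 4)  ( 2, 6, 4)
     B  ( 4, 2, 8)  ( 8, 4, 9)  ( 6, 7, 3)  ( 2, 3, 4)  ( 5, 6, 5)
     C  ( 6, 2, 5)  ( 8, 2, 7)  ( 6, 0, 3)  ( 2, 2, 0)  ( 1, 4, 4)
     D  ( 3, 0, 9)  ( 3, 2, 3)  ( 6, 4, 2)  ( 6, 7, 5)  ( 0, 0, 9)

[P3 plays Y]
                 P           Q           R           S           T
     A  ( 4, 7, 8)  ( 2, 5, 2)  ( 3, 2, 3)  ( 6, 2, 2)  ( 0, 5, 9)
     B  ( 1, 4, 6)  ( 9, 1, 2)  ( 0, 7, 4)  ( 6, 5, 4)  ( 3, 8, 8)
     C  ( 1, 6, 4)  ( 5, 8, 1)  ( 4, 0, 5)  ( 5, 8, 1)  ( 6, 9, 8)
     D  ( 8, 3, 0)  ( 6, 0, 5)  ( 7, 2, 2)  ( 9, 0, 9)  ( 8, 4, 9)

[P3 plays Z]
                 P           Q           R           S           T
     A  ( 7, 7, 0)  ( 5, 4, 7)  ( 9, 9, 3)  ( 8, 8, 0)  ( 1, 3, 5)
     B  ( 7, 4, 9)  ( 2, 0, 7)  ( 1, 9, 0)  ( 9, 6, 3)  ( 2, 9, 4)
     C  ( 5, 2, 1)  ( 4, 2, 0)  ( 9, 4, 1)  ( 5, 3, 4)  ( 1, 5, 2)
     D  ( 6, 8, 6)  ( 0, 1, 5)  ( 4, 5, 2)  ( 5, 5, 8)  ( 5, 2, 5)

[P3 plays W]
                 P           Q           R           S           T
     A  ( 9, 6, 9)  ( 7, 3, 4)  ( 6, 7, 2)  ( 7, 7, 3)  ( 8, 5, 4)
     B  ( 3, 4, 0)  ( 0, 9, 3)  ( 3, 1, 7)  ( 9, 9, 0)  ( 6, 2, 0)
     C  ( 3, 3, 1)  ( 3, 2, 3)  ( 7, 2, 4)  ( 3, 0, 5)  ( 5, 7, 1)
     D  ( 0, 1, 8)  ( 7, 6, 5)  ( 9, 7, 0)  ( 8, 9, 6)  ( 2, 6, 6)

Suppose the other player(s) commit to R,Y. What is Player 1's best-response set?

P1 best: {D}

u_1(A vs R,Y) = 3
u_1(B vs R,Y) = 0
u_1(C vs R,Y) = 4
u_1(D vs R,Y) = 7
max payoff 7 at {D}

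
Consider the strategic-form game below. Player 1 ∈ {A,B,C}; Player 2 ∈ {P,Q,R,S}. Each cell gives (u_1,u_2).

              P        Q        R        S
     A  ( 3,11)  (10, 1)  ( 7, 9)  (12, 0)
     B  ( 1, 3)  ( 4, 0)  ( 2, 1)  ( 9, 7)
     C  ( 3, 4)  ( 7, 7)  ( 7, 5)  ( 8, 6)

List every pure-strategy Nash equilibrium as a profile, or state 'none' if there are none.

(A,P): NE
(A,Q): not NE [P2→P gives 11>1]
(A,R): not NE [P2→P gives 11>9]
(A,S): not NE [P2→P gives 11>0]
(B,P): not NE [P1→C gives 3>1; P2→S gives 7>3]
(B,Q): not NE [P1→A gives 10>4; P2→S gives 7>0]
(B,R): not NE [P1→C gives 7>2; P2→S gives 7>1]
(B,S): not NE [P1→A gives 12>9]
(C,P): not NE [P2→Q gives 7>4]
(C,Q): not NE [P1→A gives 10>7]
(C,R): not NE [P2→Q gives 7>5]
(C,S): not NE [P1→A gives 12>8; P2→Q gives 7>6]

PSNE = {(A,P)}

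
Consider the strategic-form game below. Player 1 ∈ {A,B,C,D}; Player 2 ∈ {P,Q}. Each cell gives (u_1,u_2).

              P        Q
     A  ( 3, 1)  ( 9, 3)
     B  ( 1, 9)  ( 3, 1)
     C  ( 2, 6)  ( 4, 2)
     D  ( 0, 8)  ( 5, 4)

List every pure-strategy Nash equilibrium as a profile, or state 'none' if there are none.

(A,P): not NE [P2→Q gives 3>1]
(A,Q): NE
(B,P): not NE [P1→A gives 3>1]
(B,Q): not NE [P1→A gives 9>3; P2→P gives 9>1]
(C,P): not NE [P1→A gives 3>2]
(C,Q): not NE [P1→A gives 9>4; P2→P gives 6>2]
(D,P): not NE [P1→A gives 3>0]
(D,Q): not NE [P1→A gives 9>5; P2→P gives 8>4]

PSNE = {(A,Q)}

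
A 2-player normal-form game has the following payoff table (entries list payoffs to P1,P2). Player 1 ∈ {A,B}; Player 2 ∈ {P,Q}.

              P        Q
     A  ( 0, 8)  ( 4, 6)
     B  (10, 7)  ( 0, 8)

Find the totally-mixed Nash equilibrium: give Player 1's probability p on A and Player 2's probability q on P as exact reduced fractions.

p=1/3, q=2/7

P1 indiff ⇒ q·0+(1-q)·4 = q·10+(1-q)·0 ⇒ q(-10) = (1-q)(-4) ⇒ q = 2/7
P2 indiff ⇒ p·8+(1-p)·7 = p·6+(1-p)·8 ⇒ p(2) = (1-p)(1) ⇒ p = 1/3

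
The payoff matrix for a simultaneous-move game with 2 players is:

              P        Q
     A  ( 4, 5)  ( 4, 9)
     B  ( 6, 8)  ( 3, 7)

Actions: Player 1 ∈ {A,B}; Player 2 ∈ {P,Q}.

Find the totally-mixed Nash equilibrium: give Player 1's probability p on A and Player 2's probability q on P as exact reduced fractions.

P1 indiff ⇒ q·4+(1-q)·4 = q·6+(1-q)·3 ⇒ q(-2) = (1-q)(-1) ⇒ q = 1/3
P2 indiff ⇒ p·5+(1-p)·8 = p·9+(1-p)·7 ⇒ p(-4) = (1-p)(-1) ⇒ p = 1/5

(p,q) = (1/5, 1/3)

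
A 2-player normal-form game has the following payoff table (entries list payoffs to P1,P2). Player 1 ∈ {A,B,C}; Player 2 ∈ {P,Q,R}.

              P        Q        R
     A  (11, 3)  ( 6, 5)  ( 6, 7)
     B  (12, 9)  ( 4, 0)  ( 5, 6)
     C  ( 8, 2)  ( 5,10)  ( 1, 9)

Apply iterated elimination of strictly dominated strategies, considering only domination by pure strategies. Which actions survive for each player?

P1 drop C (A beats it: P:11>8 Q:6>5 R:6>1)
P2 drop Q (R beats it: A:7>5 B:6>0)
P1→{A,B} P2→{P,R}

IESDS → P1:{A,B} P2:{P,R}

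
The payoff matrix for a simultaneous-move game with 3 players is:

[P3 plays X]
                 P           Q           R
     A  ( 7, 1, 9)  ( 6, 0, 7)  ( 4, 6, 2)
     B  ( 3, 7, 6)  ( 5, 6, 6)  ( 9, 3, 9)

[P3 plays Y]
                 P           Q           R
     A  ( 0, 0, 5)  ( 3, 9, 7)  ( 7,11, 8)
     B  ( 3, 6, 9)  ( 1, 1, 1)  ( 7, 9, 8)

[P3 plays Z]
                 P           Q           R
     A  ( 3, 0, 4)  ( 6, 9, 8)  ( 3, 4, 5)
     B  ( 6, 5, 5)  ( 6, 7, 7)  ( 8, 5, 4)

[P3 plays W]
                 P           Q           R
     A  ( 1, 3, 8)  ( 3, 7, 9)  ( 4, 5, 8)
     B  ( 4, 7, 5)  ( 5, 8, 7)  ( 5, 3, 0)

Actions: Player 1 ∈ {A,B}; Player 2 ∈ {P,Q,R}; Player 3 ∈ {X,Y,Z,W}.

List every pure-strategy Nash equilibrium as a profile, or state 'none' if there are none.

(A,P,X): not NE [P2→R gives 6>1]
(A,P,Y): not NE [P1→B gives 3>0; P2→R gives 11>0; P3→X gives 9>5]
(A,P,Z): not NE [P1→B gives 6>3; P2→Q gives 9>0; P3→X gives 9>4]
(A,P,W): not NE [P1→B gives 4>1; P2→Q gives 7>3; P3→X gives 9>8]
(A,Q,X): not NE [P2→R gives 6>0; P3→W gives 9>7]
(A,Q,Y): not NE [P2→R gives 11>9; P3→W gives 9>7]
(A,Q,Z): not NE [P3→W gives 9>8]
(A,Q,W): not NE [P1→B gives 5>3]
(A,R,X): not NE [P1→B gives 9>4; P3→W gives 8>2]
(A,R,Y): NE
(A,R,Z): not NE [P1→B gives 8>3; P2→Q gives 9>4; P3→W gives 8>5]
(A,R,W): not NE [P1→B gives 5>4; P2→Q gives 7>5]
(B,P,X): not NE [P1→A gives 7>3; P3→Y gives 9>6]
(B,P,Y): not NE [P2→R gives 9>6]
(B,P,Z): not NE [P2→Q gives 7>5; P3→Y gives 9>5]
(B,P,W): not NE [P2→Q gives 8>7; P3→Y gives 9>5]
(B,Q,X): not NE [P1→A gives 6>5; P2→P gives 7>6; P3→W gives 7>6]
(B,Q,Y): not NE [P1→A gives 3>1; P2→R gives 9>1; P3→W gives 7>1]
(B,Q,Z): NE
(B,Q,W): NE
(B,R,X): not NE [P2→P gives 7>3]
(B,R,Y): not NE [P3→X gives 9>8]
(B,R,Z): not NE [P2→Q gives 7>5; P3→X gives 9>4]
(B,R,W): not NE [P2→Q gives 8>3; P3→X gives 9>0]

Nash profiles: (A,R,Y), (B,Q,Z), (B,Q,W)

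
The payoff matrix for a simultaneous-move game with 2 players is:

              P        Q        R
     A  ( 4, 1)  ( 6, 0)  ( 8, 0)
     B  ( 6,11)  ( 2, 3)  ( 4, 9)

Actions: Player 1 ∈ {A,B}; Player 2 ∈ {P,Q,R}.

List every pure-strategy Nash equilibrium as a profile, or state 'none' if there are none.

(A,P): not NE [P1→B gives 6>4]
(A,Q): not NE [P2→P gives 1>0]
(A,R): not NE [P2→P gives 1>0]
(B,P): NE
(B,Q): not NE [P1→A gives 6>2; P2→P gives 11>3]
(B,R): not NE [P1→A gives 8>4; P2→P gives 11>9]

PSNE = {(B,P)}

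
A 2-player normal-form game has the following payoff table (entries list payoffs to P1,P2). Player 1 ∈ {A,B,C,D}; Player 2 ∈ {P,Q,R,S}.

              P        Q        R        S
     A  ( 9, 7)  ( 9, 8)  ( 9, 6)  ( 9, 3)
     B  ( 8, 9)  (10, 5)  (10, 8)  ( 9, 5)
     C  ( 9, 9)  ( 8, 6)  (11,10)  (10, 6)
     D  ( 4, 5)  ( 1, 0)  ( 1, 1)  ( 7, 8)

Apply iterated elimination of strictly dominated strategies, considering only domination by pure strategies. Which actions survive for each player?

P1 drop D (A beats it: P:9>4 Q:9>1 R:9>1 S:9>7)
P2 drop S (P beats it: A:7>3 B:9>5 C:9>6)
P1→{A,B,C} P2→{P,Q,R}

IESDS → P1:{A,B,C} P2:{P,Q,R}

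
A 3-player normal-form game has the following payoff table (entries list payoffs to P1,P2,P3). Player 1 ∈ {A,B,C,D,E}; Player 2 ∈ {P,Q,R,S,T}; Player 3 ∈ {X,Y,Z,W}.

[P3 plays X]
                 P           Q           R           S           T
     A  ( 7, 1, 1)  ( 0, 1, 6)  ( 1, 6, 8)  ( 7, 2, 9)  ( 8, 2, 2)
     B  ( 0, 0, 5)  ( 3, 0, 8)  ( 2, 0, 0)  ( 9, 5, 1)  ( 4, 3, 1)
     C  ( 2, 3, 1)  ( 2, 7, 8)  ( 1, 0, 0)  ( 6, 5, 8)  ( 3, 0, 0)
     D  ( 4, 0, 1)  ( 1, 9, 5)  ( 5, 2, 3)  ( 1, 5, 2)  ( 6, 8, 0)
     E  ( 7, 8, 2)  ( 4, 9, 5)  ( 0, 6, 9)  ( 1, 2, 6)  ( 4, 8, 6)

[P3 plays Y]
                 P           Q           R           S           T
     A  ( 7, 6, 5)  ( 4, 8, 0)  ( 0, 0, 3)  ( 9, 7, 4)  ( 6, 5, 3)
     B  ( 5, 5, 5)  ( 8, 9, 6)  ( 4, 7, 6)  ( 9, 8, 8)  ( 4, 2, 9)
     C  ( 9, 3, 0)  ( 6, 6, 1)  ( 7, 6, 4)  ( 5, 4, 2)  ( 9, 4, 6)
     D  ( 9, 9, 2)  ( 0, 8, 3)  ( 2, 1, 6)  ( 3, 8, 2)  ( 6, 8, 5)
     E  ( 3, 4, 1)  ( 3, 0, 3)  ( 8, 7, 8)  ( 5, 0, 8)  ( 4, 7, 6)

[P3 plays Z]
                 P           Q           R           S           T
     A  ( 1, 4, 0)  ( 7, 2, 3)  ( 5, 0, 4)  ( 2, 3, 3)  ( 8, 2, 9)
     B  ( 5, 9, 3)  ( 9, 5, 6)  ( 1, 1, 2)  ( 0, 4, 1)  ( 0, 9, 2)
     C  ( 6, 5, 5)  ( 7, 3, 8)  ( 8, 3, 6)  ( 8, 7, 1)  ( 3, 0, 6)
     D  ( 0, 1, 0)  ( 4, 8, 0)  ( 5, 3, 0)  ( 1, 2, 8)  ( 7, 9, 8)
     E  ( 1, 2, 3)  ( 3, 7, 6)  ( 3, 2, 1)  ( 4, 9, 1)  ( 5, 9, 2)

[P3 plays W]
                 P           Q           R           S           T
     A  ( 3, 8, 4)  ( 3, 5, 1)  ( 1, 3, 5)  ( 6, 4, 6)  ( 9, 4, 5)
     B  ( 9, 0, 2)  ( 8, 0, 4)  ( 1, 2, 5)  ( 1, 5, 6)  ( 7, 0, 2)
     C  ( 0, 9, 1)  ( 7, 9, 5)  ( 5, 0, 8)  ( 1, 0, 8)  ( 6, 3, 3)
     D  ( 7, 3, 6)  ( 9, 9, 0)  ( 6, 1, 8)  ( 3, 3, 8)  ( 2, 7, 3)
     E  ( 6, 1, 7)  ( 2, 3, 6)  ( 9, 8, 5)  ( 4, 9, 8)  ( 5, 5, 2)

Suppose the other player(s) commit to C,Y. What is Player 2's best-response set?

u_2(P vs C,Y) = 3
u_2(Q vs C,Y) = 6
u_2(R vs C,Y) = 6
u_2(S vs C,Y) = 4
u_2(T vs C,Y) = 4
max payoff 6 at {Q,R}

P2 best: {Q,R}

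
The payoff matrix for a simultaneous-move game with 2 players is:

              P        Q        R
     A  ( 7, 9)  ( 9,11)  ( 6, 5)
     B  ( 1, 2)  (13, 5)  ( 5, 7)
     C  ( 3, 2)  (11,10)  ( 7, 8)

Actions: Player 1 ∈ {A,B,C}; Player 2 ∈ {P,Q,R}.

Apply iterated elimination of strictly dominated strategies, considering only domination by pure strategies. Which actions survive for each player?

IESDS → P1:{B,C} P2:{Q,R}

P2 drop P (Q beats it: A:11>9 B:5>2 C:10>2)
P1 drop A (C beats it: Q:11>9 R:7>6)
P1→{B,C} P2→{Q,R}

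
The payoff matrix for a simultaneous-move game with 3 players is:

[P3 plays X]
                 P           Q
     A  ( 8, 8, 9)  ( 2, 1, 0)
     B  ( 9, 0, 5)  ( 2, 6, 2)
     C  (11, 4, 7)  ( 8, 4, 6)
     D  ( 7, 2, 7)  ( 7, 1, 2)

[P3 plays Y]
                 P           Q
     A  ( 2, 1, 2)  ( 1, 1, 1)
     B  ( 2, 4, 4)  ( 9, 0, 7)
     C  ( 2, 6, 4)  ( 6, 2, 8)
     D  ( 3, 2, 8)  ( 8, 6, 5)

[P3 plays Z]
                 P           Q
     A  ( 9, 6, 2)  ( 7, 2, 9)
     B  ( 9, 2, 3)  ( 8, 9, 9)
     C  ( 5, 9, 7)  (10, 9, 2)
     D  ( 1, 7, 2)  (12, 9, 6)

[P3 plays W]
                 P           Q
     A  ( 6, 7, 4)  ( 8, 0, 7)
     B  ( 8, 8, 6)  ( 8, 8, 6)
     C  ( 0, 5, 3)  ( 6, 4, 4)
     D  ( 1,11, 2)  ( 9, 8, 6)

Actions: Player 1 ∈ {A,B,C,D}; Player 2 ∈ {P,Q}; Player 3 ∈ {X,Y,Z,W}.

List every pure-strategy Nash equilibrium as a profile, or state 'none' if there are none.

(A,P,X): not NE [P1→C gives 11>8]
(A,P,Y): not NE [P1→D gives 3>2; P3→X gives 9>2]
(A,P,Z): not NE [P3→X gives 9>2]
(A,P,W): not NE [P1→B gives 8>6; P3→X gives 9>4]
(A,Q,X): not NE [P1→C gives 8>2; P2→P gives 8>1; P3→Z gives 9>0]
(A,Q,Y): not NE [P1→B gives 9>1; P3→Z gives 9>1]
(A,Q,Z): not NE [P1→D gives 12>7; P2→P gives 6>2]
(A,Q,W): not NE [P1→D gives 9>8; P2→P gives 7>0; P3→Z gives 9>7]
(B,P,X): not NE [P1→C gives 11>9; P2→Q gives 6>0; P3→W gives 6>5]
(B,P,Y): not NE [P1→D gives 3>2; P3→W gives 6>4]
(B,P,Z): not NE [P2→Q gives 9>2; P3→W gives 6>3]
(B,P,W): NE
(B,Q,X): not NE [P1→C gives 8>2; P3→Z gives 9>2]
(B,Q,Y): not NE [P2→P gives 4>0; P3→Z gives 9>7]
(B,Q,Z): not NE [P1→D gives 12>8]
(B,Q,W): not NE [P1→D gives 9>8; P3→Z gives 9>6]
(C,P,X): NE
(C,P,Y): not NE [P1→D gives 3>2; P3→Z gives 7>4]
(C,P,Z): not NE [P1→B gives 9>5]
(C,P,W): not NE [P1→B gives 8>0; P3→Z gives 7>3]
(C,Q,X): not NE [P3→Y gives 8>6]
(C,Q,Y): not NE [P1→B gives 9>6; P2→P gives 6>2]
(C,Q,Z): not NE [P1→D gives 12>10; P3→Y gives 8>2]
(C,Q,W): not NE [P1→D gives 9>6; P2→P gives 5>4; P3→Y gives 8>4]
(D,P,X): not NE [P1→C gives 11>7; P3→Y gives 8>7]
(D,P,Y): not NE [P2→Q gives 6>2]
(D,P,Z): not NE [P1→B gives 9>1; P2→Q gives 9>7; P3→Y gives 8>2]
(D,P,W): not NE [P1→B gives 8>1; P3→Y gives 8>2]
(D,Q,X): not NE [P1→C gives 8>7; P2→P gives 2>1; P3→W gives 6>2]
(D,Q,Y): not NE [P1→B gives 9>8; P3→W gives 6>5]
(D,Q,Z): NE
(D,Q,W): not NE [P2→P gives 11>8]

NE set: (B,P,W), (C,P,X), (D,Q,Z)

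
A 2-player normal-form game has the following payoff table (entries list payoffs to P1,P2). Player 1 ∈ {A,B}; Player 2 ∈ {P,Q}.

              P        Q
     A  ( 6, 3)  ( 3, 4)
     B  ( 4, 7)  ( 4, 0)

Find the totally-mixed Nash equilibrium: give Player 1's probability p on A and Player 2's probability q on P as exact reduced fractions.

P1 mixes 7/8 on A; P2 mixes 1/3 on P

P1 indiff ⇒ q·6+(1-q)·3 = q·4+(1-q)·4 ⇒ q(2) = (1-q)(1) ⇒ q = 1/3
P2 indiff ⇒ p·3+(1-p)·7 = p·4+(1-p)·0 ⇒ p(-1) = (1-p)(-7) ⇒ p = 7/8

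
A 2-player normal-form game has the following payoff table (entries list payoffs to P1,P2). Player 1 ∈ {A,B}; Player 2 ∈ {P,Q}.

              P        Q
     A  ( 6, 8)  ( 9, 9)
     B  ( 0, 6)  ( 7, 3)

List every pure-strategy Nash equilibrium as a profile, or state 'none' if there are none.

Nash profiles: (A,Q)

(A,P): not NE [P2→Q gives 9>8]
(A,Q): NE
(B,P): not NE [P1→A gives 6>0]
(B,Q): not NE [P1→A gives 9>7; P2→P gives 6>3]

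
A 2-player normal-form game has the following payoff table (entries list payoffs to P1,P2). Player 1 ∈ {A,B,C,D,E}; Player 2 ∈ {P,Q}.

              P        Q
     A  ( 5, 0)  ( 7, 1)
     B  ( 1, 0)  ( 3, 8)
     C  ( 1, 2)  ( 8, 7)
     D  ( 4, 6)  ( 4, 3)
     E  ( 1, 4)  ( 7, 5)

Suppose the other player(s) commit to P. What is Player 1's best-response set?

argmax u_1 = {A}

u_1(A vs P) = 5
u_1(B vs P) = 1
u_1(C vs P) = 1
u_1(D vs P) = 4
u_1(E vs P) = 1
max payoff 5 at {A}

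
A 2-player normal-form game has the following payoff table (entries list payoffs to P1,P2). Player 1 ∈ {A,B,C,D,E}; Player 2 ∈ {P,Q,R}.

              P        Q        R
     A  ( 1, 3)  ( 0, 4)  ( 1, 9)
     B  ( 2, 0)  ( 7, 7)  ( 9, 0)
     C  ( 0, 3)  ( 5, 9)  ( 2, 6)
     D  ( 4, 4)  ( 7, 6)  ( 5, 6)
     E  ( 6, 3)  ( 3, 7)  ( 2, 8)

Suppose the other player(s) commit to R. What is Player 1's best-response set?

u_1(A vs R) = 1
u_1(B vs R) = 9
u_1(C vs R) = 2
u_1(D vs R) = 5
u_1(E vs R) = 2
max payoff 9 at {B}

BR_1 = {B}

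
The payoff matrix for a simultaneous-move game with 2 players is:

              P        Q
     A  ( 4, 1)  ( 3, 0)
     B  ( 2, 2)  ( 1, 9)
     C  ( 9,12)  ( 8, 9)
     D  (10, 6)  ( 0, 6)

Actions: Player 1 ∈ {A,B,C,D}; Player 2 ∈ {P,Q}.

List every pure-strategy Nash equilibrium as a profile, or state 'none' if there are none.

(A,P): not NE [P1→D gives 10>4]
(A,Q): not NE [P1→C gives 8>3; P2→P gives 1>0]
(B,P): not NE [P1→D gives 10>2; P2→Q gives 9>2]
(B,Q): not NE [P1→C gives 8>1]
(C,P): not NE [P1→D gives 10>9]
(C,Q): not NE [P2→P gives 12>9]
(D,P): NE
(D,Q): not NE [P1→C gives 8>0]

NE set: (D,P)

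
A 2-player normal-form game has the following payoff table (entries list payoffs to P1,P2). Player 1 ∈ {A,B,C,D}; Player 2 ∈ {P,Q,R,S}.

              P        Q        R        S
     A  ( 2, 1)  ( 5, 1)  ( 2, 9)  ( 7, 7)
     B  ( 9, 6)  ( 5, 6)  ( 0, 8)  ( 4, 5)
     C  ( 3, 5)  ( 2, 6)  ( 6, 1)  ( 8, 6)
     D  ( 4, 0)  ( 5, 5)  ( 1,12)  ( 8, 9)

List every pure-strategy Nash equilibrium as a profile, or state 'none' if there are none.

(A,P): not NE [P1→B gives 9>2; P2→R gives 9>1]
(A,Q): not NE [P2→R gives 9>1]
(A,R): not NE [P1→C gives 6>2]
(A,S): not NE [P1→D gives 8>7; P2→R gives 9>7]
(B,P): not NE [P2→R gives 8>6]
(B,Q): not NE [P2→R gives 8>6]
(B,R): not NE [P1→C gives 6>0]
(B,S): not NE [P1→D gives 8>4; P2→R gives 8>5]
(C,P): not NE [P1→B gives 9>3; P2→S gives 6>5]
(C,Q): not NE [P1→D gives 5>2]
(C,R): not NE [P2→S gives 6>1]
(C,S): NE
(D,P): not NE [P1→B gives 9>4; P2→R gives 12>0]
(D,Q): not NE [P2→R gives 12>5]
(D,R): not NE [P1→C gives 6>1]
(D,S): not NE [P2→R gives 12>9]

PSNE = {(C,S)}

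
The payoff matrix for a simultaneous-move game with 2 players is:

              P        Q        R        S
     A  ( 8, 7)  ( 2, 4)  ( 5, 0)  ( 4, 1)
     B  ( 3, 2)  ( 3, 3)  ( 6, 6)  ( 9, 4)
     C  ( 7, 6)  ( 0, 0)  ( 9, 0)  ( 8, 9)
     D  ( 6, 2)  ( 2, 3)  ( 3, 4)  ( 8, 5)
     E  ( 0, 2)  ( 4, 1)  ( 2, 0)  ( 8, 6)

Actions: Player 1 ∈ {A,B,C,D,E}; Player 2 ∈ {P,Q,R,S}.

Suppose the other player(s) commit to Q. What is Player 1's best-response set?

argmax u_1 = {E}

u_1(A vs Q) = 2
u_1(B vs Q) = 3
u_1(C vs Q) = 0
u_1(D vs Q) = 2
u_1(E vs Q) = 4
max payoff 4 at {E}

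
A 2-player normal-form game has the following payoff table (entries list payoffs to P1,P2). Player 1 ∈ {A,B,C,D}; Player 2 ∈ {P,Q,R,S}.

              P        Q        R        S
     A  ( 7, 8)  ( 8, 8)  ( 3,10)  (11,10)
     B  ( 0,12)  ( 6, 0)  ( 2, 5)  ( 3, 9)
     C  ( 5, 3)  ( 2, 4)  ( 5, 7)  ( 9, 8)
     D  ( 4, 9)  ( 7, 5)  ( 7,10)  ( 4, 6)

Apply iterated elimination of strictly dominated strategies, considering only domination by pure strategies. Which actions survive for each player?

Survivors P1:{A,C,D} P2:{R,S}

P1 drop B (A beats it: P:7>0 Q:8>6 R:3>2 S:11>3)
P2 drop P (R beats it: A:10>8 C:7>3 D:10>9)
P2 drop Q (R beats it: A:10>8 C:7>4 D:10>5)
P1→{A,C,D} P2→{R,S}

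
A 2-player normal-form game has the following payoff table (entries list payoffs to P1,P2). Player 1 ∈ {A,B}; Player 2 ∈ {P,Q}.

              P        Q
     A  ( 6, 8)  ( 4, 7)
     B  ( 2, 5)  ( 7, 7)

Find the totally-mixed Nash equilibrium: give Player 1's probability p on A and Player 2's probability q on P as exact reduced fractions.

(p,q) = (2/3, 3/7)

P1 indiff ⇒ q·6+(1-q)·4 = q·2+(1-q)·7 ⇒ q(4) = (1-q)(3) ⇒ q = 3/7
P2 indiff ⇒ p·8+(1-p)·5 = p·7+(1-p)·7 ⇒ p(1) = (1-p)(2) ⇒ p = 2/3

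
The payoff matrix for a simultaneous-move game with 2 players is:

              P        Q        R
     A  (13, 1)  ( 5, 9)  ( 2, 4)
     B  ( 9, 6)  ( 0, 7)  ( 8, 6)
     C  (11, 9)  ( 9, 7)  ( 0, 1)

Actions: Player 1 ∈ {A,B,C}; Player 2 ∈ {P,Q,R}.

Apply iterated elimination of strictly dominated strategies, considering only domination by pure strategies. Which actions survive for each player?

Survivors P1:{A,C} P2:{P,Q}

P2 drop R (Q beats it: A:9>4 B:7>6 C:7>1)
P1 drop B (A beats it: P:13>9 Q:5>0)
P1→{A,C} P2→{P,Q}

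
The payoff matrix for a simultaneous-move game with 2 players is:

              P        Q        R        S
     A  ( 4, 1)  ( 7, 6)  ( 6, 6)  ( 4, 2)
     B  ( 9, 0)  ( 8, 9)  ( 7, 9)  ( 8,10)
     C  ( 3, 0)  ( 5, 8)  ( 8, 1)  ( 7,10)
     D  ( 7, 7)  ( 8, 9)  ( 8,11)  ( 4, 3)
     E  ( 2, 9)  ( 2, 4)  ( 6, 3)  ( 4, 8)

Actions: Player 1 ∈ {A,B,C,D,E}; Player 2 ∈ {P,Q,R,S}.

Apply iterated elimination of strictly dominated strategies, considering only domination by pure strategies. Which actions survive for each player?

P1 drop A (B beats it: P:9>4 Q:8>7 R:7>6 S:8>4)
P1 drop E (B beats it: P:9>2 Q:8>2 R:7>6 S:8>4)
P2 drop P (Q beats it: B:9>0 C:8>0 D:9>7)
P1→{B,C,D} P2→{Q,R,S}

Remaining: P1:{B,C,D} P2:{Q,R,S}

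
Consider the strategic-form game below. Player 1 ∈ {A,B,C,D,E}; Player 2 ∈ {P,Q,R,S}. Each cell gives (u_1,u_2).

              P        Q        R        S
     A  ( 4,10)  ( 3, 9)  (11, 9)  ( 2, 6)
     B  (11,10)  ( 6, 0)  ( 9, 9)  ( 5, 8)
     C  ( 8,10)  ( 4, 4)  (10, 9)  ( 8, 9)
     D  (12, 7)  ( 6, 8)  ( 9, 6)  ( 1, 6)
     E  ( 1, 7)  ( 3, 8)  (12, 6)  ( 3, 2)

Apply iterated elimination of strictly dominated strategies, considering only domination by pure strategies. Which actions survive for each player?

P2 drop R (P beats it: A:10>9 B:10>9 C:10>9 D:7>6 E:7>6)
P1 drop A (B beats it: P:11>4 Q:6>3 S:5>2)
P1 drop E (B beats it: P:11>1 Q:6>3 S:5>3)
P2 drop S (P beats it: B:10>8 C:10>9 D:7>6)
P1 drop C (B beats it: P:11>8 Q:6>4)
P1→{B,D} P2→{P,Q}

Remaining: P1:{B,D} P2:{P,Q}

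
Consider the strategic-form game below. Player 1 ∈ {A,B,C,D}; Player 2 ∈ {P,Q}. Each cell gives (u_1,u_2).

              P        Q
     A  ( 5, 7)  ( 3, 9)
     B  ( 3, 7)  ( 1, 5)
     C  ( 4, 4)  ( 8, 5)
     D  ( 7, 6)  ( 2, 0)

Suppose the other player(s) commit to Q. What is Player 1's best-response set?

u_1(A vs Q) = 3
u_1(B vs Q) = 1
u_1(C vs Q) = 8
u_1(D vs Q) = 2
max payoff 8 at {C}

argmax u_1 = {C}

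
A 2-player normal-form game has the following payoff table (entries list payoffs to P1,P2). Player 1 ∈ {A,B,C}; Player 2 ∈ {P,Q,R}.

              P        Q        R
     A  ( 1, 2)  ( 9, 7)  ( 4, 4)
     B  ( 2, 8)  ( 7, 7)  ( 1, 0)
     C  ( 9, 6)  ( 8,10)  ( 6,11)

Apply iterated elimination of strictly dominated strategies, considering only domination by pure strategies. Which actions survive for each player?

Remaining: P1:{A,C} P2:{Q,R}

P1 drop B (C beats it: P:9>2 Q:8>7 R:6>1)
P2 drop P (Q beats it: A:7>2 C:10>6)
P1→{A,C} P2→{Q,R}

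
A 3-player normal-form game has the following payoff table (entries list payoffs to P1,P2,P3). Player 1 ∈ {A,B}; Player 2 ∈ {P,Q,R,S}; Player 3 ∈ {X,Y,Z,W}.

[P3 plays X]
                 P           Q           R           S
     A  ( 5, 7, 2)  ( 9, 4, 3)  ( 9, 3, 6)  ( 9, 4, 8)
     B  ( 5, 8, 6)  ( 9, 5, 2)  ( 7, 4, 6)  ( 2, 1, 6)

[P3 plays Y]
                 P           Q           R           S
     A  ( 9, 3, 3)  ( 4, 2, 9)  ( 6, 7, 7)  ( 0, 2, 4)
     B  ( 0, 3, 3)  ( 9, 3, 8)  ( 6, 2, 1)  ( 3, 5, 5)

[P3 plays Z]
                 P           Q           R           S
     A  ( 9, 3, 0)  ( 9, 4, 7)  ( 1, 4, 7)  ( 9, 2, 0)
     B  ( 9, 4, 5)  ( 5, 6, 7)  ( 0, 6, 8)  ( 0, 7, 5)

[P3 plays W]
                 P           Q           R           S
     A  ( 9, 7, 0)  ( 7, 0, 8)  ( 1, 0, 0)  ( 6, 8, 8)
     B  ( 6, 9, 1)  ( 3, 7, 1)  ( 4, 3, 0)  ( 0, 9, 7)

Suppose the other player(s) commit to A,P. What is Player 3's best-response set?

argmax u_3 = {Y}

u_3(X vs A,P) = 2
u_3(Y vs A,P) = 3
u_3(Z vs A,P) = 0
u_3(W vs A,P) = 0
max payoff 3 at {Y}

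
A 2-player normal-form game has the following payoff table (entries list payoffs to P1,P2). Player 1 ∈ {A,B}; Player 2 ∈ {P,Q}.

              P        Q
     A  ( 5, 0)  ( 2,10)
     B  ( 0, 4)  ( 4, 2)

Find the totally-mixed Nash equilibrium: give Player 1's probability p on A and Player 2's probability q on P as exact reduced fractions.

P1 indiff ⇒ q·5+(1-q)·2 = q·0+(1-q)·4 ⇒ q(5) = (1-q)(2) ⇒ q = 2/7
P2 indiff ⇒ p·0+(1-p)·4 = p·10+(1-p)·2 ⇒ p(-10) = (1-p)(-2) ⇒ p = 1/6

p=1/6, q=2/7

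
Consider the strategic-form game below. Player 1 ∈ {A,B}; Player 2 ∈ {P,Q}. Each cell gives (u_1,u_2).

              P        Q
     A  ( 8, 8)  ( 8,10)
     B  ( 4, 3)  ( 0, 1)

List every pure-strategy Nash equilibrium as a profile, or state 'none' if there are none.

(A,P): not NE [P2→Q gives 10>8]
(A,Q): NE
(B,P): not NE [P1→A gives 8>4]
(B,Q): not NE [P1→A gives 8>0; P2→P gives 3>1]

PSNE = {(A,Q)}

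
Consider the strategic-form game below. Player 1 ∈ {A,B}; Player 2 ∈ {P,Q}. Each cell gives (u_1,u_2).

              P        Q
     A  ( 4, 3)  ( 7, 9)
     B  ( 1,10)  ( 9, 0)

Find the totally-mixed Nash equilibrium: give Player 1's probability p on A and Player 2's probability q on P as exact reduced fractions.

P1 indiff ⇒ q·4+(1-q)·7 = q·1+(1-q)·9 ⇒ q(3) = (1-q)(2) ⇒ q = 2/5
P2 indiff ⇒ p·3+(1-p)·10 = p·9+(1-p)·0 ⇒ p(-6) = (1-p)(-10) ⇒ p = 5/8

p=5/8, q=2/5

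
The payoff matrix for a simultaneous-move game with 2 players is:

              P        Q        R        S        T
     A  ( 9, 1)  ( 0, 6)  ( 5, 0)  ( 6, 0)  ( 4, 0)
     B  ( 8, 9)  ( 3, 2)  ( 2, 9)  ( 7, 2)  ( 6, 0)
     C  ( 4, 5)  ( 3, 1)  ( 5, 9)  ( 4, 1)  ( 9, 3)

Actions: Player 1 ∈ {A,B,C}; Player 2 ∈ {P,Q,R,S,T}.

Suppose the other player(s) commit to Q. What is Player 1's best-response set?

argmax u_1 = {B,C}

u_1(A vs Q) = 0
u_1(B vs Q) = 3
u_1(C vs Q) = 3
max payoff 3 at {B,C}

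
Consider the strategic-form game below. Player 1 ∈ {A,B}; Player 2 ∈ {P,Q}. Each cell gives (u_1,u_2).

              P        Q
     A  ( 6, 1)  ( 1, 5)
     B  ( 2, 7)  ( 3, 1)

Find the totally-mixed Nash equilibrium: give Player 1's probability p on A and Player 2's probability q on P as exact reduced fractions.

P1 indiff ⇒ q·6+(1-q)·1 = q·2+(1-q)·3 ⇒ q(4) = (1-q)(2) ⇒ q = 1/3
P2 indiff ⇒ p·1+(1-p)·7 = p·5+(1-p)·1 ⇒ p(-4) = (1-p)(-6) ⇒ p = 3/5

p=3/5, q=1/3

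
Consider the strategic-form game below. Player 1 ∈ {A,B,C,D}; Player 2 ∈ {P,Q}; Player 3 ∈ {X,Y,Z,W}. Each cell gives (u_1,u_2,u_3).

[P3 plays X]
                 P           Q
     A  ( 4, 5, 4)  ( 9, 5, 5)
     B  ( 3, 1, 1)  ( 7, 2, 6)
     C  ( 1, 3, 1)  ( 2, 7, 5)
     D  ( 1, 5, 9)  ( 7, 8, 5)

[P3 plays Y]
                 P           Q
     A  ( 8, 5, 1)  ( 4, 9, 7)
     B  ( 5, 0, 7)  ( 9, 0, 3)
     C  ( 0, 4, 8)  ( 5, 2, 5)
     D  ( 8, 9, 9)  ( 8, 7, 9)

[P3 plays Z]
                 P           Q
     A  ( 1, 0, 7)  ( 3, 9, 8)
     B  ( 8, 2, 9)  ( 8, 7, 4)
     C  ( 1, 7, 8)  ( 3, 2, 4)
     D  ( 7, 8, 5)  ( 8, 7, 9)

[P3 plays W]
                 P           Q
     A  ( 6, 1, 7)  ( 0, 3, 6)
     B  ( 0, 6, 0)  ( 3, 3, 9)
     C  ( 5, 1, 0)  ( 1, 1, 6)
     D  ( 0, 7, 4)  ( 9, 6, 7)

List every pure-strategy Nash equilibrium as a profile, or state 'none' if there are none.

(A,P,X): not NE [P3→W gives 7>4]
(A,P,Y): not NE [P2→Q gives 9>5; P3→W gives 7>1]
(A,P,Z): not NE [P1→B gives 8>1; P2→Q gives 9>0]
(A,P,W): not NE [P2→Q gives 3>1]
(A,Q,X): not NE [P3→Z gives 8>5]
(A,Q,Y): not NE [P1→B gives 9>4; P3→Z gives 8>7]
(A,Q,Z): not NE [P1→D gives 8>3]
(A,Q,W): not NE [P1→D gives 9>0; P3→Z gives 8>6]
(B,P,X): not NE [P1→A gives 4>3; P2→Q gives 2>1; P3→Z gives 9>1]
(B,P,Y): not NE [P1→D gives 8>5; P3→Z gives 9>7]
(B,P,Z): not NE [P2→Q gives 7>2]
(B,P,W): not NE [P1→A gives 6>0; P3→Z gives 9>0]
(B,Q,X): not NE [P1→A gives 9>7; P3→W gives 9>6]
(B,Q,Y): not NE [P3→W gives 9>3]
(B,Q,Z): not NE [P3→W gives 9>4]
(B,Q,W): not NE [P1→D gives 9>3; P2→P gives 6>3]
(C,P,X): not NE [P1→A gives 4>1; P2→Q gives 7>3; P3→Z gives 8>1]
(C,P,Y): not NE [P1→D gives 8>0]
(C,P,Z): not NE [P1→B gives 8>1]
(C,P,W): not NE [P1→A gives 6>5; P3→Z gives 8>0]
(C,Q,X): not NE [P1→A gives 9>2; P3→W gives 6>5]
(C,Q,Y): not NE [P1→B gives 9>5; P2→P gives 4>2; P3→W gives 6>5]
(C,Q,Z): not NE [P1→D gives 8>3; P2→P gives 7>2; P3→W gives 6>4]
(C,Q,W): not NE [P1→D gives 9>1]
(D,P,X): not NE [P1→A gives 4>1; P2→Q gives 8>5]
(D,P,Y): NE
(D,P,Z): not NE [P1→B gives 8>7; P3→Y gives 9>5]
(D,P,W): not NE [P1→A gives 6>0; P3→Y gives 9>4]
(D,Q,X): not NE [P1→A gives 9>7; P3→Z gives 9>5]
(D,Q,Y): not NE [P1→B gives 9>8; P2→P gives 9>7]
(D,Q,Z): not NE [P2→P gives 8>7]
(D,Q,W): not NE [P2→P gives 7>6; P3→Z gives 9>7]

Nash profiles: (D,P,Y)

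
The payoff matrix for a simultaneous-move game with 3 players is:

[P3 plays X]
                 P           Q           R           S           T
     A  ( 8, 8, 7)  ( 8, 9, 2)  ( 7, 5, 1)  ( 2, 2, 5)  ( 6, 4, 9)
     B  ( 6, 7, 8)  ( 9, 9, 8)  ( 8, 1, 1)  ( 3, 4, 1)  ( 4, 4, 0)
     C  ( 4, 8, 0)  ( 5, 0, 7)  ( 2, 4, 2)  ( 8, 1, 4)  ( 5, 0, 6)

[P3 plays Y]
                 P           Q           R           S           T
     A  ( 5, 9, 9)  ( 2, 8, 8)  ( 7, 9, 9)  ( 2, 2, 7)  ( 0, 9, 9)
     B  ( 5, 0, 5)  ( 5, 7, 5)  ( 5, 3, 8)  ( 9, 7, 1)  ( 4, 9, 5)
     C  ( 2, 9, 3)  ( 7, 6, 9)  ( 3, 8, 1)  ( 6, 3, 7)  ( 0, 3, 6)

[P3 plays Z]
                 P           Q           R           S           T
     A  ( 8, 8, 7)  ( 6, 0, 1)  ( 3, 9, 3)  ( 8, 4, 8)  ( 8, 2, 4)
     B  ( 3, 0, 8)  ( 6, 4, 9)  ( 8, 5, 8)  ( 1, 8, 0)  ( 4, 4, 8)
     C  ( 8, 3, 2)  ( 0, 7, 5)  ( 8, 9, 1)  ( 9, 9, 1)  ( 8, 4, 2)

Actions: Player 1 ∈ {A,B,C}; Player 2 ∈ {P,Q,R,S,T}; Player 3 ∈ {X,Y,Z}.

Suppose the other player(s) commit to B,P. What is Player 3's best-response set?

argmax u_3 = {X,Z}

u_3(X vs B,P) = 8
u_3(Y vs B,P) = 5
u_3(Z vs B,P) = 8
max payoff 8 at {X,Z}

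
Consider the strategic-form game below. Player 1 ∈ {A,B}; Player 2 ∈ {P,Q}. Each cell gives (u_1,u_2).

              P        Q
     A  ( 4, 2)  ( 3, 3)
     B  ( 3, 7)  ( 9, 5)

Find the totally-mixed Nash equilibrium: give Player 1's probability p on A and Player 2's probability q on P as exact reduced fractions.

p=2/3, q=6/7

P1 indiff ⇒ q·4+(1-q)·3 = q·3+(1-q)·9 ⇒ q(1) = (1-q)(6) ⇒ q = 6/7
P2 indiff ⇒ p·2+(1-p)·7 = p·3+(1-p)·5 ⇒ p(-1) = (1-p)(-2) ⇒ p = 2/3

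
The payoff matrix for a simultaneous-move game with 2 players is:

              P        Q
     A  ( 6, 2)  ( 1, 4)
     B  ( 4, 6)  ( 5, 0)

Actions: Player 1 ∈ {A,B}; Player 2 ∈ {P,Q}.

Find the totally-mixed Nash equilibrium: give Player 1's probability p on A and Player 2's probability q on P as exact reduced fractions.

P1 indiff ⇒ q·6+(1-q)·1 = q·4+(1-q)·5 ⇒ q(2) = (1-q)(4) ⇒ q = 2/3
P2 indiff ⇒ p·2+(1-p)·6 = p·4+(1-p)·0 ⇒ p(-2) = (1-p)(-6) ⇒ p = 3/4

(p,q) = (3/4, 2/3)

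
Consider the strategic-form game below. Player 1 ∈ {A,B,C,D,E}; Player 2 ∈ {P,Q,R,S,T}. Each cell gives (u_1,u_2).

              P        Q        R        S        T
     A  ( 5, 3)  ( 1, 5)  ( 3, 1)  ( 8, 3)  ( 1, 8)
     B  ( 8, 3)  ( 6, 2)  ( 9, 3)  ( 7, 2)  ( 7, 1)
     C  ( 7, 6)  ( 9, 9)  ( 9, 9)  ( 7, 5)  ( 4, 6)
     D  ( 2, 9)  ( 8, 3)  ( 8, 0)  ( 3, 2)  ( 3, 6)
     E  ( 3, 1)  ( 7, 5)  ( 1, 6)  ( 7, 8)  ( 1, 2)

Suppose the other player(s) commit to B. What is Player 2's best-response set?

BR_2 = {P,R}

u_2(P vs B) = 3
u_2(Q vs B) = 2
u_2(R vs B) = 3
u_2(S vs B) = 2
u_2(T vs B) = 1
max payoff 3 at {P,R}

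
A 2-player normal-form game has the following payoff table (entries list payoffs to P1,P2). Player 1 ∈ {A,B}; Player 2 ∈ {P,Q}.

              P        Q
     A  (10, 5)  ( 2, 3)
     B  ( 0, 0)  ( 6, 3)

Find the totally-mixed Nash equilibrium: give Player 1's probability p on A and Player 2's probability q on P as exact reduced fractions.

p=3/5, q=2/7

P1 indiff ⇒ q·10+(1-q)·2 = q·0+(1-q)·6 ⇒ q(10) = (1-q)(4) ⇒ q = 2/7
P2 indiff ⇒ p·5+(1-p)·0 = p·3+(1-p)·3 ⇒ p(2) = (1-p)(3) ⇒ p = 3/5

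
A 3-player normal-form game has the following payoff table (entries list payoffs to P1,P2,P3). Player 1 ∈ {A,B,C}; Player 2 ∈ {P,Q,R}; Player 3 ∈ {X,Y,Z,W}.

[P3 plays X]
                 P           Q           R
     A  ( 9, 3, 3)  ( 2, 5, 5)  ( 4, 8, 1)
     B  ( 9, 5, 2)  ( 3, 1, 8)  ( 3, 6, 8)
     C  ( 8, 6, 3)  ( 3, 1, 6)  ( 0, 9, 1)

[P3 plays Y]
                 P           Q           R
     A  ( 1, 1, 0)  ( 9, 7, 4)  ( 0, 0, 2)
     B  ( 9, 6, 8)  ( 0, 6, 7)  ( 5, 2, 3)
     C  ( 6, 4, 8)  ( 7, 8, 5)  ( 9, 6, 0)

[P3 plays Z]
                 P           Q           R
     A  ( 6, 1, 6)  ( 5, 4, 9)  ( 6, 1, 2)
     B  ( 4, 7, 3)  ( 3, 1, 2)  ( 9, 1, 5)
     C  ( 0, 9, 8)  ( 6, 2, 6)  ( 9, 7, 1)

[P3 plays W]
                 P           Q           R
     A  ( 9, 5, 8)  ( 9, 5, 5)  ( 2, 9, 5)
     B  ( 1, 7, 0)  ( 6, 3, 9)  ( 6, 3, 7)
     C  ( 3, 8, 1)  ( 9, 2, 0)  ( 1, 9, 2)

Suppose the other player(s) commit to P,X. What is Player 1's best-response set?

u_1(A vs P,X) = 9
u_1(B vs P,X) = 9
u_1(C vs P,X) = 8
max payoff 9 at {A,B}

P1 best: {A,B}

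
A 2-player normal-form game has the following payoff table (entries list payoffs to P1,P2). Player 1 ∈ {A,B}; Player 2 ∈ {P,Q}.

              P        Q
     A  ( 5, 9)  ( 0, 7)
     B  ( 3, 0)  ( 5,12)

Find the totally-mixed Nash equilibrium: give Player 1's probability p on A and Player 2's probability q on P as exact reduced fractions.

p=6/7, q=5/7

P1 indiff ⇒ q·5+(1-q)·0 = q·3+(1-q)·5 ⇒ q(2) = (1-q)(5) ⇒ q = 5/7
P2 indiff ⇒ p·9+(1-p)·0 = p·7+(1-p)·12 ⇒ p(2) = (1-p)(12) ⇒ p = 6/7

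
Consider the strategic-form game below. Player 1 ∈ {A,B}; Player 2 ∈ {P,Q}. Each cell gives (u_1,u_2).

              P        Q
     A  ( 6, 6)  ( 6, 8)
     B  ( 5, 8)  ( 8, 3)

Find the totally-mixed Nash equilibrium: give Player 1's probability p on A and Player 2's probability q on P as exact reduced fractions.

p=5/7, q=2/3

P1 indiff ⇒ q·6+(1-q)·6 = q·5+(1-q)·8 ⇒ q(1) = (1-q)(2) ⇒ q = 2/3
P2 indiff ⇒ p·6+(1-p)·8 = p·8+(1-p)·3 ⇒ p(-2) = (1-p)(-5) ⇒ p = 5/7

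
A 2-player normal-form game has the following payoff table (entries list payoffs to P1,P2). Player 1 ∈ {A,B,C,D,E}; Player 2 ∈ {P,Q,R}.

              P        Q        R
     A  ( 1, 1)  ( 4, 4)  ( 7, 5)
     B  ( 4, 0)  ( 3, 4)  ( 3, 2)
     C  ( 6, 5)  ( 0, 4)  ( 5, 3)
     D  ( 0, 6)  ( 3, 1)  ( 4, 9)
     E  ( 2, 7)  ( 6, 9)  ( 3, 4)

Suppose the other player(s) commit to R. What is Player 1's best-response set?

u_1(A vs R) = 7
u_1(B vs R) = 3
u_1(C vs R) = 5
u_1(D vs R) = 4
u_1(E vs R) = 3
max payoff 7 at {A}

BR_1 = {A}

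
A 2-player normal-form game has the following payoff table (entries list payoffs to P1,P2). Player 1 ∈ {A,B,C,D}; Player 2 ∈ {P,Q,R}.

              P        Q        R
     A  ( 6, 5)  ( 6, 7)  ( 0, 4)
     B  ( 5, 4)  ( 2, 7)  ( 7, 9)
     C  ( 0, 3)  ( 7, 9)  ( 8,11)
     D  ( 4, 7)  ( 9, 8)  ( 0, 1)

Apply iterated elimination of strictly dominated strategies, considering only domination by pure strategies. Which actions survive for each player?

Survivors P1:{C,D} P2:{Q,R}

P2 drop P (Q beats it: A:7>5 B:7>4 C:9>3 D:8>7)
P1 drop A (C beats it: Q:7>6 R:8>0)
P1 drop B (C beats it: Q:7>2 R:8>7)
P1→{C,D} P2→{Q,R}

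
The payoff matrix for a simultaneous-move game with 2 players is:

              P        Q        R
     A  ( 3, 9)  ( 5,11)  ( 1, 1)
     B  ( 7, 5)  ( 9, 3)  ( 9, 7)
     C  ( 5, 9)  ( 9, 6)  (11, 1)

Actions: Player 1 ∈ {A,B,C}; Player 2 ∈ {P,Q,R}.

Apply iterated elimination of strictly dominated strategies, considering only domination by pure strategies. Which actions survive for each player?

IESDS → P1:{B,C} P2:{P,R}

P1 drop A (B beats it: P:7>3 Q:9>5 R:9>1)
P2 drop Q (P beats it: B:5>3 C:9>6)
P1→{B,C} P2→{P,R}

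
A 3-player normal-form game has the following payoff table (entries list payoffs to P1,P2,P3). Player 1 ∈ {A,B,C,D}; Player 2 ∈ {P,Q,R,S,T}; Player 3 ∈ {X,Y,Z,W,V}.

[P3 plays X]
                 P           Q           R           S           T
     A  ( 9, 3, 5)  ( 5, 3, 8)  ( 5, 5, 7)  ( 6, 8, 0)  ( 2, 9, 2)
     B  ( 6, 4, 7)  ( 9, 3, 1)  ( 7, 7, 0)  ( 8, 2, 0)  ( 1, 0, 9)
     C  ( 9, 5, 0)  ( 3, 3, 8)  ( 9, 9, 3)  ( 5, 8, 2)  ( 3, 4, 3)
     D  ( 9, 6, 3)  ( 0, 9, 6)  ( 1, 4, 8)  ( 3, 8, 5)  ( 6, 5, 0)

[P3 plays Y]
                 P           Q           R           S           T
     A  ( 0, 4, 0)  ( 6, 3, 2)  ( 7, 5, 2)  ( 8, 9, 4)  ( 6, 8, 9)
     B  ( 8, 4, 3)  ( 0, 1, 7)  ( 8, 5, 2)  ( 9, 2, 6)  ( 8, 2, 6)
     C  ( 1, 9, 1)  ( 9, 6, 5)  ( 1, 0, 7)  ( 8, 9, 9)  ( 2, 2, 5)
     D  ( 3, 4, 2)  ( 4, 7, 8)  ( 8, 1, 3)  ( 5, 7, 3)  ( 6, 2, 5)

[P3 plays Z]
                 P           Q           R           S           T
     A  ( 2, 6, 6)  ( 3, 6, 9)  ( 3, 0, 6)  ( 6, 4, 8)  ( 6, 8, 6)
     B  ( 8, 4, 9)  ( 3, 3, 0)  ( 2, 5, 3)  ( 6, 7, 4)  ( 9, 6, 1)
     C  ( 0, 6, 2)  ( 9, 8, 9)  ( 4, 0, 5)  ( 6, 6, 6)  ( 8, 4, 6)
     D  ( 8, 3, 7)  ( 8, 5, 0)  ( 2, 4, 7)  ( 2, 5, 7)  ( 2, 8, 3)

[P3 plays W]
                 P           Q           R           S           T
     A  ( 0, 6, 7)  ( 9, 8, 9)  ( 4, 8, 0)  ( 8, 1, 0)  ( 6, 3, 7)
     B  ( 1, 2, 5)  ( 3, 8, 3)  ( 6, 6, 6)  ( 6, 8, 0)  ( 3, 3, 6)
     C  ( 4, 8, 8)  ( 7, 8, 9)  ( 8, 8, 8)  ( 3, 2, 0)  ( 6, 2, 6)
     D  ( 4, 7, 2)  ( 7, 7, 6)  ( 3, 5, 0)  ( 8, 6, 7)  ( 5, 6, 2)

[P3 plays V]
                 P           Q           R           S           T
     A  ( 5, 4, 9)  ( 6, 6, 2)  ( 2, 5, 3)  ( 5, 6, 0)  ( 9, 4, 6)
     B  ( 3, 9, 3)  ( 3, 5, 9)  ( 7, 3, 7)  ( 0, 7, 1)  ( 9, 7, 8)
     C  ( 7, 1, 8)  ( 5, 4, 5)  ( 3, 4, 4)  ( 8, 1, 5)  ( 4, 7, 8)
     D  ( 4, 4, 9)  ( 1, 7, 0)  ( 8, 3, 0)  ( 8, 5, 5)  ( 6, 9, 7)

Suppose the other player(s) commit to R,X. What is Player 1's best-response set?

u_1(A vs R,X) = 5
u_1(B vs R,X) = 7
u_1(C vs R,X) = 9
u_1(D vs R,X) = 1
max payoff 9 at {C}

argmax u_1 = {C}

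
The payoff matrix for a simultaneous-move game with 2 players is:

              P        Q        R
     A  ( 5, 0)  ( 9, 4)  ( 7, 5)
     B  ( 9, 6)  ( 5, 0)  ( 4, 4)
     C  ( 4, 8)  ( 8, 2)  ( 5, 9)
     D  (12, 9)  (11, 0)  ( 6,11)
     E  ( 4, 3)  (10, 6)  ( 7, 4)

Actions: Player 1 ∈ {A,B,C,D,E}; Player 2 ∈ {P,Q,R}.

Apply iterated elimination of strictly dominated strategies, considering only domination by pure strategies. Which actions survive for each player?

Survivors P1:{A,D,E} P2:{Q,R}

P1 drop B (D beats it: P:12>9 Q:11>5 R:6>4)
P1 drop C (A beats it: P:5>4 Q:9>8 R:7>5)
P2 drop P (R beats it: A:5>0 D:11>9 E:4>3)
P1→{A,D,E} P2→{Q,R}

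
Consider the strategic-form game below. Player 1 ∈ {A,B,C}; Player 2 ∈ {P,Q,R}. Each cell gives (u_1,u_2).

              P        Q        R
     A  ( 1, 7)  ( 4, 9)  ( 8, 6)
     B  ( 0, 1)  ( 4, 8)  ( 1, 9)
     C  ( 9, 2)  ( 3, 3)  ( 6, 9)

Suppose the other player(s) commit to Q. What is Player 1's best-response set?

u_1(A vs Q) = 4
u_1(B vs Q) = 4
u_1(C vs Q) = 3
max payoff 4 at {A,B}

P1 best: {A,B}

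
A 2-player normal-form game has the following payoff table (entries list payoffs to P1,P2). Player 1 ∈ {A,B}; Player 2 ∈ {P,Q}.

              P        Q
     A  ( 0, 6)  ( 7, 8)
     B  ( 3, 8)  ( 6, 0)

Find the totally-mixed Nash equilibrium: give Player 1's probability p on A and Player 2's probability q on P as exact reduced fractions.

P1 indiff ⇒ q·0+(1-q)·7 = q·3+(1-q)·6 ⇒ q(-3) = (1-q)(-1) ⇒ q = 1/4
P2 indiff ⇒ p·6+(1-p)·8 = p·8+(1-p)·0 ⇒ p(-2) = (1-p)(-8) ⇒ p = 4/5

P1 mixes 4/5 on A; P2 mixes 1/4 on P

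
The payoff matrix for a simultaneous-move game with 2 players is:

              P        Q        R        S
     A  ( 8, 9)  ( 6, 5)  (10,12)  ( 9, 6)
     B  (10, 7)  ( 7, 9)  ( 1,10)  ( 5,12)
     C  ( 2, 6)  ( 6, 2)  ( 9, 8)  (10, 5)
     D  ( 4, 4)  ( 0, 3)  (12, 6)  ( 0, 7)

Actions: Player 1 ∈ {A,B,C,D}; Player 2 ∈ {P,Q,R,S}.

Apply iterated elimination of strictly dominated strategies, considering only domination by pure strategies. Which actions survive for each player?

Survivors P1:{A,C,D} P2:{R,S}

P2 drop P (R beats it: A:12>9 B:10>7 C:8>6 D:6>4)
P2 drop Q (R beats it: A:12>5 B:10>9 C:8>2 D:6>3)
P1 drop B (A beats it: R:10>1 S:9>5)
P1→{A,C,D} P2→{R,S}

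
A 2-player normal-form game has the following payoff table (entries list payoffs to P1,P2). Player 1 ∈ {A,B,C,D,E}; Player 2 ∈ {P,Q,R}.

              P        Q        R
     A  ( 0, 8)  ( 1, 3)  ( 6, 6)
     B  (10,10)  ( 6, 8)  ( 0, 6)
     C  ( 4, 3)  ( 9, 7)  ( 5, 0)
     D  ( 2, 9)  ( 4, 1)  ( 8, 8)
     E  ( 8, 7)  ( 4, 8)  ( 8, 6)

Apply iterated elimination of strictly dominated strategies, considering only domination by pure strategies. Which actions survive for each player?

P1 drop A (D beats it: P:2>0 Q:4>1 R:8>6)
P2 drop R (P beats it: B:10>6 C:3>0 D:9>8 E:7>6)
P1 drop D (B beats it: P:10>2 Q:6>4)
P1 drop E (B beats it: P:10>8 Q:6>4)
P1→{B,C} P2→{P,Q}

IESDS → P1:{B,C} P2:{P,Q}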